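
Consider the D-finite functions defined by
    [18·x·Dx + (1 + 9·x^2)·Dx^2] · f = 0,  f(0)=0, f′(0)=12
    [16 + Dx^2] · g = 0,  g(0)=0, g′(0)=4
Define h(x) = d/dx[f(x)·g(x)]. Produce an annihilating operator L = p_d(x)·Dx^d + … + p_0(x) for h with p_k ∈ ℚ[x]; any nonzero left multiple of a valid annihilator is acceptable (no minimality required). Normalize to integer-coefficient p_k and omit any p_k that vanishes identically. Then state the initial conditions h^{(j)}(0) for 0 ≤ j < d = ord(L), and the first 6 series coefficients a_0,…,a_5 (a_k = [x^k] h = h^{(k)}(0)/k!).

f: a_k = 0, 12, 0, -36, 0, 972/5, …
g: a_k = 0, 4, 0, -32/3, 0, 128/15, …
f·g: L₀ = L_f ⊗_s L_g, ord ≤ 2·2.
h₀' ⇒ L via d/dx closure of L₀.
L = (524992 + 14103936·x^2 + 183342528·x^4 + 608394240·x^6 + 1431032832·x^8 + 3627970560·x^10 + 8707129344·x^12) + (314208·x + 11036736·x^3 + 108591840·x^5 + 419904000·x^7 + 1209323520·x^9 + 2176782336·x^11)·Dx + (38012 + 1098792·x^2 + 14837580·x^4 + 64186992·x^6 + 209112192·x^8 + 589545216·x^10 + 1088391168·x^12)·Dx^2 + (19638·x + 689796·x^3 + 6786990·x^5 + 26244000·x^7 + 75582720·x^9 + 136048896·x^11)·Dx^3 + (325 + 13581·x^2 + 211167·x^4 + 1635147·x^6 + 7479540·x^8 + 22674816·x^10 + 34012224·x^12)·Dx^4  (order 4).
h: a_k = 0, 96, 0, -1088, 0, 7584, …
ICs: h(0) = 0, h′(0) = 96, h′′(0) = 0, h′′′(0) = -6528.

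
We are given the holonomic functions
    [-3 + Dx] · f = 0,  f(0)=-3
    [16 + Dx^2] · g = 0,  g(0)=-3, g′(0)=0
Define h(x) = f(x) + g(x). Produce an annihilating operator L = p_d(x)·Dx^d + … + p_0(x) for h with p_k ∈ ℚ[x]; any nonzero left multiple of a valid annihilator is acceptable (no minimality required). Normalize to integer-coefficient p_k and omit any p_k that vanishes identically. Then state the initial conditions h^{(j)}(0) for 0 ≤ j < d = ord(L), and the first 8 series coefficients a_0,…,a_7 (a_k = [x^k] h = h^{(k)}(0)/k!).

L = -48 + 16·Dx - 3·Dx^2 + Dx^3  (order 3).
h: a_k = -6, -9, 21/2, -27/2, -337/8, -243/40, 3367/240, -729/560, …
ICs: h(0) = -6, h′(0) = -9, h′′(0) = 21.

f: a_k = -3, -9, -27/2, -27/2, -81/8, -243/40, -243/80, -729/560, …
g: a_k = -3, 0, 24, 0, -32, 0, 256/15, 0, …
Sum ⇒ L₀ = lclm(L_f,L_g) in ℚ(x)⟨Dx⟩.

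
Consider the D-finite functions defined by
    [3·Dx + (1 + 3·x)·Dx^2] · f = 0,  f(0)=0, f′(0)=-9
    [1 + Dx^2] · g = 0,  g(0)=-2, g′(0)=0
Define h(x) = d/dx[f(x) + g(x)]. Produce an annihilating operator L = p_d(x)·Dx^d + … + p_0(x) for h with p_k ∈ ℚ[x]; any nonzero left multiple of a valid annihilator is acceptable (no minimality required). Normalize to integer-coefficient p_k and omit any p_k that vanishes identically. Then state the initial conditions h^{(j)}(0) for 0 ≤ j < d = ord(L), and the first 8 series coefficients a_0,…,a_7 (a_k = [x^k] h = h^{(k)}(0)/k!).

L = (165 + 18·x + 27·x^2) + (19 + 63·x + 27·x^2 + 27·x^3)·Dx + (165 + 18·x + 27·x^2)·Dx^2 + (19 + 63·x + 27·x^2 + 27·x^3)·Dx^3  (order 3).
h: a_k = -9, 29, -81, 728/3, -729, 131221/60, -6561, 49601159/2520, …
ICs: h(0) = -9, h′(0) = 29, h′′(0) = -162.

f: a_k = 0, -9, 27/2, -27, 243/4, -729/5, 729/2, -6561/7, …
g: a_k = -2, 0, 1, 0, -1/12, 0, 1/360, 0, …
h₀=f+g: left-lcm gives L₀, ord ≤ 4.
Derive L from L₀ (diff closure).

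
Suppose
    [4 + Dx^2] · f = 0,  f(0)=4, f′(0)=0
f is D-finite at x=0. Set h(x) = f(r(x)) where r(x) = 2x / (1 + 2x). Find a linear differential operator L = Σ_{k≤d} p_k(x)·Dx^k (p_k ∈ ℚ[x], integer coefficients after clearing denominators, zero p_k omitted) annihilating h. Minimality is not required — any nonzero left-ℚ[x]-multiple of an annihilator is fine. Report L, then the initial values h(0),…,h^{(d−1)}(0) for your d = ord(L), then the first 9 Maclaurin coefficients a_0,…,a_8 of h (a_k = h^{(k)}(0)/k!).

f: a_k = 4, 0, -8, 0, 8/3, 0, -16/45, 0, 8/315, …
L₀ from L_f via x↦r, Dx↦r'^{-1}Dx.
L = 16 + (4 + 24·x + 48·x^2 + 32·x^3)·Dx + (1 + 8·x + 24·x^2 + 32·x^3 + 16·x^4)·Dx^2  (order 2).
h: a_k = 4, 0, -32, 128, -1024/3, 2048/3, -39424/45, -2048/5, 2410496/315, …
ICs: h(0) = 4, h′(0) = 0.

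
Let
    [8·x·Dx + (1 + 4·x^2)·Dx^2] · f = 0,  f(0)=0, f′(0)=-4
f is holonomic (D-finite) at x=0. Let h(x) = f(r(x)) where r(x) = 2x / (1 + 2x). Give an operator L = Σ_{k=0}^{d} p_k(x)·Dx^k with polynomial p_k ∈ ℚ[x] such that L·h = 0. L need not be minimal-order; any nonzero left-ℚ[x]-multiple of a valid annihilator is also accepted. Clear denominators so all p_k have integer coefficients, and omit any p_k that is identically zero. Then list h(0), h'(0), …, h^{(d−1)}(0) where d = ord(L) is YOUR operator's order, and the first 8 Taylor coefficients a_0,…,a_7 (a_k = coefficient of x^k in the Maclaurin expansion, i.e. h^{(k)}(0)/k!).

L = (4 + 40·x)·Dx + (1 + 4·x + 20·x^2)·Dx^2  (order 2).
h: a_k = 0, -8, 16, 32/3, -192, 2432/5, 2816/3, -71168/7, …
ICs: h(0) = 0, h′(0) = -8.

f: a_k = 0, -4, 0, 16/3, 0, -64/5, 0, 256/7, …
L₀ from L_f via x↦r, Dx↦r'^{-1}Dx.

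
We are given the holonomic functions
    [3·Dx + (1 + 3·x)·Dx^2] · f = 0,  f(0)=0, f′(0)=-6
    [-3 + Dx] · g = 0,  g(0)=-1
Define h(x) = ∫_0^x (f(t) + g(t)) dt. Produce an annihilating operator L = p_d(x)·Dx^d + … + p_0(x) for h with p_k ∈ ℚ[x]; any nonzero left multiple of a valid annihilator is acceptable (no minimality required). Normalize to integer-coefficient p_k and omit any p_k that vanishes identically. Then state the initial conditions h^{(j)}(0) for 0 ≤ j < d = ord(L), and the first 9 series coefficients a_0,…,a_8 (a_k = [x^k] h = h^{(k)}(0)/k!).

f: a_k = 0, -6, 9, -18, 81/2, -486/5, 243, -4374/7, 6561/4, …
g: a_k = -1, -3, -9/2, -9/2, -27/8, -81/40, -81/80, -243/560, -729/4480, …
Sum ⇒ L₀ = lclm(L_f,L_g) in ℚ(x)⟨Dx⟩.
h=∫h₀ ⇒ L = L₀·Dx.
L = (-27 - 27·x)·Dx^2 + (3 - 18·x - 27·x^2)·Dx^3 + (2 + 9·x + 9·x^2)·Dx^4  (order 4).
h: a_k = 0, -1, -9/2, 3/2, -45/8, 297/40, -1323/80, 19359/560, -350163/4480, …
ICs: h(0) = 0, h′(0) = -1, h′′(0) = -9, h′′′(0) = 9.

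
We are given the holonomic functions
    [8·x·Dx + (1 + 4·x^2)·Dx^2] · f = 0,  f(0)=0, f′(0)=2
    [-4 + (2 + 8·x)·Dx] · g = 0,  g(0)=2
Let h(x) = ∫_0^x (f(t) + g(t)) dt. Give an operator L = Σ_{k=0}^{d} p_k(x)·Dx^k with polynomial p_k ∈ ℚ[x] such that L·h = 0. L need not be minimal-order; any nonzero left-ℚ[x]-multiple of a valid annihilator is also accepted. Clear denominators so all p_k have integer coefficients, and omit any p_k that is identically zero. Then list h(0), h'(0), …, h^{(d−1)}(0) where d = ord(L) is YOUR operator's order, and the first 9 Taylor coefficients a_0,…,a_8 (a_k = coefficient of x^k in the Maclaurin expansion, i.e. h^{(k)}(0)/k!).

L = (-8 - 80·x + 96·x^2 + 192·x^3)·Dx^2 + (-10 - 32·x - 64·x^2 + 384·x^3 + 672·x^4)·Dx^3 + (-1 + 24·x^2 + 48·x^3 + 112·x^4 + 192·x^5)·Dx^4  (order 4).
h: a_k = 0, 2, 3, -4/3, 4/3, -4, 52/5, -24, 446/7, …
ICs: h(0) = 0, h′(0) = 2, h′′(0) = 6, h′′′(0) = -8.

f: a_k = 0, 2, 0, -8/3, 0, 32/5, 0, -128/7, 0, …
g: a_k = 2, 4, -4, 8, -20, 56, -168, 528, -1716, …
f+g: L₀ = lclm(L_f,L_g), ord ≤ 2+1.
h=∫h₀ ⇒ L = L₀·Dx.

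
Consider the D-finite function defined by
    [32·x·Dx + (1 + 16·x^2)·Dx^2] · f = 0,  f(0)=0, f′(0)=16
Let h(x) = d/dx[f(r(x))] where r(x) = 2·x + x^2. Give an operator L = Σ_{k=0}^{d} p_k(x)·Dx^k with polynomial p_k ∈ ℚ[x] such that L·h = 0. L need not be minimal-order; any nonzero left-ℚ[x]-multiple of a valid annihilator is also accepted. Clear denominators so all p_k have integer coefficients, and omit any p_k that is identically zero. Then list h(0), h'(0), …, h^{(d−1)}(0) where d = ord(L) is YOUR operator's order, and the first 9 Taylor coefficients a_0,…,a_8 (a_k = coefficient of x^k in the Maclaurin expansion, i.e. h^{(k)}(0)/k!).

f: a_k = 0, 16, 0, -256/3, 0, 4096/5, 0, -65536/7, 0, …
L₀ from L_f via x↦r, Dx↦r'^{-1}Dx.
Derive L from L₀ (diff closure).
L = (-1 + 128·x + 256·x^2 + 192·x^3 + 48·x^4) + (1 + x + 64·x^2 + 128·x^3 + 80·x^4 + 16·x^5)·Dx  (order 1).
h: a_k = 32, 32, -2048, -4096, 128512, 392704, -7929856, -33292288, 480321536, …
ICs: h(0) = 32.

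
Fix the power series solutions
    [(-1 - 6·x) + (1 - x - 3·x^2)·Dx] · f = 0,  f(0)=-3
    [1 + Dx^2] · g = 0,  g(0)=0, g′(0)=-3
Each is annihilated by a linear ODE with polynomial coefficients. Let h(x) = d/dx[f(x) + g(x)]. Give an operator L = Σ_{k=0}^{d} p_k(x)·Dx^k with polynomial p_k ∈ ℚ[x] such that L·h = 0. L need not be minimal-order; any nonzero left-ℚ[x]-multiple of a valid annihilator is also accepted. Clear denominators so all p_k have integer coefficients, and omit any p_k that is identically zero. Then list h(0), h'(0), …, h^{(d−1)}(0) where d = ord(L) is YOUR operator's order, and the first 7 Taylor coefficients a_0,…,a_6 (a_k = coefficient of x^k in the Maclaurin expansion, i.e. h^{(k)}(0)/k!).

f: a_k = -3, -3, -12, -21, -57, -120, -291, …
g: a_k = 0, -3, 0, 1/2, 0, -1/40, 0, …
Weyl lclm of L_f,L_g ⇒ L₀ (ord ≤ 3).
Differentiate: ansatz ord ≤ ord L₀ ⇒ L.
L = (464 + 2522·x + 8618·x^2 + 6330·x^3 + 9630·x^4 + 486·x^5 + 486·x^6) + (-43 - 249·x + 114·x^2 + 559·x^3 + 1500·x^4 + 1863·x^5 + 189·x^6 + 162·x^7)·Dx + (464 + 2522·x + 8618·x^2 + 6330·x^3 + 9630·x^4 + 486·x^5 + 486·x^6)·Dx^2 + (-43 - 249·x + 114·x^2 + 559·x^3 + 1500·x^4 + 1863·x^5 + 189·x^6 + 162·x^7)·Dx^3  (order 3).
h: a_k = -6, -24, -123/2, -228, -4801/8, -1746, -1093679/240, …
ICs: h(0) = -6, h′(0) = -24, h′′(0) = -123.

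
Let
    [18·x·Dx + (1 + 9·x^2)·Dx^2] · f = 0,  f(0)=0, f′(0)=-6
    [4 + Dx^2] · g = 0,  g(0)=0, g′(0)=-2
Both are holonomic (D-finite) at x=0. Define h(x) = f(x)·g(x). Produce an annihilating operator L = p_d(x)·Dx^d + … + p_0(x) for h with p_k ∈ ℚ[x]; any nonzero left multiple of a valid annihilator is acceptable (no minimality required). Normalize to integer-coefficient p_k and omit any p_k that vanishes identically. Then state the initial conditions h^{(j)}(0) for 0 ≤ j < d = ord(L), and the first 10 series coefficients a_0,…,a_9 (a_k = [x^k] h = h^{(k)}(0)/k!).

L = (2080 + 50256·x^2 + 89424·x^4 + 186624·x^6 + 419904·x^8) + (3168·x + 38880·x^3 + 139968·x^5 + 419904·x^7)·Dx + (572 + 13788·x^2 + 33048·x^4 + 93312·x^6 + 209952·x^8)·Dx^2 + (792·x + 9720·x^3 + 34992·x^5 + 104976·x^7)·Dx^3 + (13 + 306·x^2 + 2673·x^4 + 11664·x^6 + 26244·x^8)·Dx^4  (order 4).
h: a_k = 0, 0, 12, 0, -44, 0, 220, 0, -20764/15, 0, …
ICs: h(0) = 0, h′(0) = 0, h′′(0) = 24, h′′′(0) = 0.

f: a_k = 0, -6, 0, 18, 0, -486/5, 0, 4374/7, 0, -4374, …
g: a_k = 0, -2, 0, 4/3, 0, -4/15, 0, 8/315, 0, -4/2835, …
Sym-product of L_f,L_g gives L₀ (≤ ord 4).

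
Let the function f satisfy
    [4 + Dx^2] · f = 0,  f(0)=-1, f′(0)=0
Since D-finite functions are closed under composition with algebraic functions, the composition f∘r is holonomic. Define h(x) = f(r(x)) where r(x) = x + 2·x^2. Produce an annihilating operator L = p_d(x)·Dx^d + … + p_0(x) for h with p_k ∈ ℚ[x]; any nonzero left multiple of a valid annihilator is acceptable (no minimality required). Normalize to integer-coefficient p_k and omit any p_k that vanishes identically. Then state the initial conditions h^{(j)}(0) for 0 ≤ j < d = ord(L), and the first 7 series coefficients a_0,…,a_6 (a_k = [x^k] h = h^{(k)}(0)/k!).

f: a_k = -1, 0, 2, 0, -2/3, 0, 4/45, …
Change of var in L_f (x↦r) gives L₀.
L = (4 + 48·x + 192·x^2 + 256·x^3) - 4·Dx + (1 + 4·x)·Dx^2  (order 2).
h: a_k = -1, 0, 2, 8, 22/3, -16/3, -716/45, …
ICs: h(0) = -1, h′(0) = 0.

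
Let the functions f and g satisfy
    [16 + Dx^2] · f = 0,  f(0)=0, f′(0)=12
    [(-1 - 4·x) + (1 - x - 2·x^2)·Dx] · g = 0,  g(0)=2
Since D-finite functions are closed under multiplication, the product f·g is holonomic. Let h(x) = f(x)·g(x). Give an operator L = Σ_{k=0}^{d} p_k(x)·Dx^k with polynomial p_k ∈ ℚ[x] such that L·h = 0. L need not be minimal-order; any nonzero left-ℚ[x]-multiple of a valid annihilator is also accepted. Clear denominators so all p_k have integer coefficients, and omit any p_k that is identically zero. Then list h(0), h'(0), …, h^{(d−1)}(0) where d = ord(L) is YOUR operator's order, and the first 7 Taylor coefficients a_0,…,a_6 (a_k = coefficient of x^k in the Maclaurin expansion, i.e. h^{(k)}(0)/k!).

f: a_k = 0, 12, 0, -32, 0, 128/5, 0, …
g: a_k = 2, 2, 6, 10, 22, 42, 86, …
L₀ := L_f ⊗_s L_g (sym. prod.), ord ≤ 2.
L = (-12 + 16·x + 32·x^2) + (2 + 8·x)·Dx + (-1 + x + 2·x^2)·Dx^2  (order 2).
h: a_k = 0, 24, 24, 8, 56, 616/5, 1176/5, …
ICs: h(0) = 0, h′(0) = 24.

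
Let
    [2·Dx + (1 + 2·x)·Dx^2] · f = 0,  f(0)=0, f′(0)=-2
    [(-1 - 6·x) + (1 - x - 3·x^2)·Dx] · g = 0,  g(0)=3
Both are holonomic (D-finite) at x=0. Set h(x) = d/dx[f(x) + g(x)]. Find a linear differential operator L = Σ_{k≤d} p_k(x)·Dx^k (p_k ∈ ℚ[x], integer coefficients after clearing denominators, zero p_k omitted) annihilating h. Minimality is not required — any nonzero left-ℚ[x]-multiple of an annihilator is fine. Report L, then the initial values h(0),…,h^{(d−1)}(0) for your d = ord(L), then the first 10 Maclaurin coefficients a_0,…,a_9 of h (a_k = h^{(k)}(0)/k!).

L = (-74 - 412·x - 948·x^2 - 864·x^3 - 648·x^4) + (-17 - 212·x - 890·x^2 - 1644·x^3 - 1764·x^4 - 1080·x^5)·Dx + (5 + 27·x + 33·x^2 - 68·x^3 - 276·x^4 - 396·x^5 - 216·x^6)·Dx^2  (order 2).
h: a_k = 1, 28, 55, 244, 568, 1810, 4429, 12448, 30781, 81514, …
ICs: h(0) = 1, h′(0) = 28.

f: a_k = 0, -2, 2, -8/3, 4, -32/5, 32/3, -128/7, 32, -512/9, …
g: a_k = 3, 3, 12, 21, 57, 120, 291, 651, 1524, 3477, …
Weyl lclm of L_f,L_g ⇒ L₀ (ord ≤ 3).
h₀' ⇒ L via d/dx closure of L₀.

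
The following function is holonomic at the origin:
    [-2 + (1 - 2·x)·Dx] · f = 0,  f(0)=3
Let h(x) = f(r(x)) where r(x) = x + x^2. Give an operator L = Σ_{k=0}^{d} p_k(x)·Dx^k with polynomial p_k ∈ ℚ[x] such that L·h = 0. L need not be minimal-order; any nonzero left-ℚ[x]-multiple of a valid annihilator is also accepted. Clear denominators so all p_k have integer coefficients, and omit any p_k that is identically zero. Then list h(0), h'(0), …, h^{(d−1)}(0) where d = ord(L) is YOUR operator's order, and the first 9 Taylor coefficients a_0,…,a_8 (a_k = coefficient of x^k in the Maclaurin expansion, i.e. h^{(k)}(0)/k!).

L = (2 + 4·x) + (-1 + 2·x + 2·x^2)·Dx  (order 1).
h: a_k = 3, 6, 18, 48, 132, 360, 984, 2688, 7344, …
ICs: h(0) = 3.

f: a_k = 3, 6, 12, 24, 48, 96, 192, 384, 768, …
Substitute x→r, Dx→(1/r')Dx; clear ⇒ L₀.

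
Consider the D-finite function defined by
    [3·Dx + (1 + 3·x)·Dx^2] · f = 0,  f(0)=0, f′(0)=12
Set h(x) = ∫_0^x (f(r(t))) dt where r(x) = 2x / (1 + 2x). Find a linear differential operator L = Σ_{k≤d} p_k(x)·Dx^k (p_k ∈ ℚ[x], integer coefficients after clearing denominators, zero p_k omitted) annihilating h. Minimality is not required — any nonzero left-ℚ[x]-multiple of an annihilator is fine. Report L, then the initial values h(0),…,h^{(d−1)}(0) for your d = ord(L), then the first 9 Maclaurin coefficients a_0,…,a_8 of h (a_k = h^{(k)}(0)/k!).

L = (10 + 32·x)·Dx^2 + (1 + 10·x + 16·x^2)·Dx^3  (order 3).
h: a_k = 0, 0, 12, -40, 168, -816, 21824/5, -24960, 1048512/7, …
ICs: h(0) = 0, h′(0) = 0, h′′(0) = 24.

f: a_k = 0, 12, -18, 36, -81, 972/5, -486, 8748/7, -6561/2, …
Change of var in L_f (x↦r) gives L₀.
h=∫h₀ ⇒ L = L₀·Dx.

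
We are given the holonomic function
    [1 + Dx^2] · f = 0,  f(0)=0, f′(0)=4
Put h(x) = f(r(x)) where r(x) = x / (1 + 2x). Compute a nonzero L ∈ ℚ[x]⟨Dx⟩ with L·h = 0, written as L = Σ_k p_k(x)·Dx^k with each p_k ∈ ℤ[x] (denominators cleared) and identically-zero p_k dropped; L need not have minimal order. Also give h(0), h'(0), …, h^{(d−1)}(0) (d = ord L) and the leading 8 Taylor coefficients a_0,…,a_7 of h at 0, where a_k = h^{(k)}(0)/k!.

f: a_k = 0, 4, 0, -2/3, 0, 1/30, 0, -1/1260, …
Change of var in L_f (x↦r) gives L₀.
L = 1 + (4 + 24·x + 48·x^2 + 32·x^3)·Dx + (1 + 8·x + 24·x^2 + 32·x^3 + 16·x^4)·Dx^2  (order 2).
h: a_k = 0, 4, -8, 46/3, -28, 1441/30, -75, 123479/1260, …
ICs: h(0) = 0, h′(0) = 4.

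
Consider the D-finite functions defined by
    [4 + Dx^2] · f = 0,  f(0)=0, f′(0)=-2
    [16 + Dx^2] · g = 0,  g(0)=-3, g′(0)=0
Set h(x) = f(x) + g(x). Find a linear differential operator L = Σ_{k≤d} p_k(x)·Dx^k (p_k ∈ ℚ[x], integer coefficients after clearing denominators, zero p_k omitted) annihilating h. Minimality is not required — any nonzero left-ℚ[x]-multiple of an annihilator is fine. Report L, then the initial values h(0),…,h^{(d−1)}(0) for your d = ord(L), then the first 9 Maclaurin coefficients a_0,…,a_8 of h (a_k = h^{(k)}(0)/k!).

f: a_k = 0, -2, 0, 4/3, 0, -4/15, 0, 8/315, 0, …
g: a_k = -3, 0, 24, 0, -32, 0, 256/15, 0, -512/105, …
h₀=f+g: left-lcm gives L₀, ord ≤ 4.
L = 64 + 20·Dx^2 + Dx^4  (order 4).
h: a_k = -3, -2, 24, 4/3, -32, -4/15, 256/15, 8/315, -512/105, …
ICs: h(0) = -3, h′(0) = -2, h′′(0) = 48, h′′′(0) = 8.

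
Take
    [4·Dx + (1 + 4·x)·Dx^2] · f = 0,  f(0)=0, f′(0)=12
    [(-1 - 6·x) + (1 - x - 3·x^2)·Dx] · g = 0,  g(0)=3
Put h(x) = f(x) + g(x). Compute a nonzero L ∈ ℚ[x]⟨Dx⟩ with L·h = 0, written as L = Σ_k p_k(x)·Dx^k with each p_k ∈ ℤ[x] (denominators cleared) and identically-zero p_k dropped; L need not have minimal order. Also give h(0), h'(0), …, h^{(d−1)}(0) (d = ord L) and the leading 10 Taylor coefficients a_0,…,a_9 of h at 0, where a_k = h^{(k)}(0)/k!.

L = (-212 - 1072·x - 3144·x^2 - 2160·x^3 - 2592·x^4)·Dx + (-5 - 248·x - 1922·x^2 - 4308·x^3 - 4464·x^4 - 4320·x^5)·Dx^2 + (6 + 53·x + 108·x^2 - 110·x^3 - 519·x^4 - 1044·x^5 - 864·x^6)·Dx^3  (order 3).
h: a_k = 3, 15, -12, 85, -135, 3672/5, -1757, 53709/7, -23052, 272575/3, …
ICs: h(0) = 3, h′(0) = 15, h′′(0) = -24.

f: a_k = 0, 12, -24, 64, -192, 3072/5, -2048, 49152/7, -24576, 262144/3, …
g: a_k = 3, 3, 12, 21, 57, 120, 291, 651, 1524, 3477, …
Sum ⇒ L₀ = lclm(L_f,L_g) in ℚ(x)⟨Dx⟩.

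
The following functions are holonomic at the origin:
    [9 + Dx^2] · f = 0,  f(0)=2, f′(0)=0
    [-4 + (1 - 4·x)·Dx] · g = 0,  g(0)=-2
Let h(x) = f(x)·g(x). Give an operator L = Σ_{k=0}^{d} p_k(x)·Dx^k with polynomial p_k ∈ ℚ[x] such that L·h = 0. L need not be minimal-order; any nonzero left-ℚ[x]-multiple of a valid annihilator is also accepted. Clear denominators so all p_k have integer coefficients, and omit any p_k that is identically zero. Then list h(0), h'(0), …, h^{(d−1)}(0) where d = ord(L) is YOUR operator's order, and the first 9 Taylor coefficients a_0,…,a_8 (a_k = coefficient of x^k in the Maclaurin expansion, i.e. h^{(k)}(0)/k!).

L = (-9 + 36·x) + 8·Dx + (-1 + 4·x)·Dx^2  (order 2).
h: a_k = -4, -16, -46, -184, -1499/2, -2998, -239759/20, -239759/5, -214824793/1120, …
ICs: h(0) = -4, h′(0) = -16.

f: a_k = 2, 0, -9, 0, 27/4, 0, -81/40, 0, 729/2240, …
g: a_k = -2, -8, -32, -128, -512, -2048, -8192, -32768, -131072, …
f·g: L₀ = L_f ⊗_s L_g, ord ≤ 2·1.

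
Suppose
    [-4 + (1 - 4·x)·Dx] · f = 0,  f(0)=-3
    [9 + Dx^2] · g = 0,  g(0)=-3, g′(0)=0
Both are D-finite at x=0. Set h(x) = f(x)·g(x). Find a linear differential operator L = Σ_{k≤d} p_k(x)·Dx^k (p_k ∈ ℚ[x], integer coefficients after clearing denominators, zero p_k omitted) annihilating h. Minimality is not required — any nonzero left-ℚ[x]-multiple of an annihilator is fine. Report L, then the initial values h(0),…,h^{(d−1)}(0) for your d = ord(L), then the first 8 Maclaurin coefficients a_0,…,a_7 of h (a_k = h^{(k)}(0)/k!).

f: a_k = -3, -12, -48, -192, -768, -3072, -12288, -49152, …
g: a_k = -3, 0, 27/2, 0, -81/8, 0, 243/80, 0, …
f·g: L₀ = L_f ⊗_s L_g, ord ≤ 1·2.
L = (-9 + 36·x) + 8·Dx + (-1 + 4·x)·Dx^2  (order 2).
h: a_k = 9, 36, 207/2, 414, 13491/8, 13491/2, 2157831/80, 2157831/20, …
ICs: h(0) = 9, h′(0) = 36.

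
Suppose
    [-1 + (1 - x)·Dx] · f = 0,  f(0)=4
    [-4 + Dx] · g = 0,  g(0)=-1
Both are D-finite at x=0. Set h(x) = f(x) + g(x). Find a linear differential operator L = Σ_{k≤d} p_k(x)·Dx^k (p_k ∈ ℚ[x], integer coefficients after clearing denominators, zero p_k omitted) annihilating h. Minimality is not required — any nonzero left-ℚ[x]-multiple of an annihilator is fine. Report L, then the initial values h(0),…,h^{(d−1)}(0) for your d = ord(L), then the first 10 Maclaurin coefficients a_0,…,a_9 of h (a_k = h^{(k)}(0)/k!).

f: a_k = 4, 4, 4, 4, 4, 4, 4, 4, 4, 4, …
g: a_k = -1, -4, -8, -32/3, -32/3, -128/15, -256/45, -1024/315, -512/315, -2048/2835, …
Weyl lclm of L_f,L_g ⇒ L₀ (ord ≤ 2).
L = (8 - 16·x) + (-14 + 32·x - 16·x^2)·Dx + (3 - 7·x + 4·x^2)·Dx^2  (order 2).
h: a_k = 3, 0, -4, -20/3, -20/3, -68/15, -76/45, 236/315, 748/315, 9292/2835, …
ICs: h(0) = 3, h′(0) = 0.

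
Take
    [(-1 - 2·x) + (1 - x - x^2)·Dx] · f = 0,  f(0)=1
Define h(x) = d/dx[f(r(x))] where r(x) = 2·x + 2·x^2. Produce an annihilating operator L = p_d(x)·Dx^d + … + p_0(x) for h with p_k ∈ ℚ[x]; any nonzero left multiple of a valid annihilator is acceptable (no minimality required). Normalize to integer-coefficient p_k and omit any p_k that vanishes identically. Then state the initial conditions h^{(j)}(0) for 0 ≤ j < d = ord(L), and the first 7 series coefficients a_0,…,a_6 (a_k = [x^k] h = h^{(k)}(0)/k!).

f: a_k = 1, 1, 2, 3, 5, 8, 13, …
Substitute x→r, Dx→(1/r')Dx; clear ⇒ L₀.
h=h₀': d/dx-closure on L₀ ⇒ L.
L = (10 + 20·x + 60·x^2 + 80·x^3 + 40·x^4) + (-1 + 10·x^2 + 20·x^3 + 20·x^4 + 8·x^5)·Dx  (order 1).
h: a_k = 2, 20, 120, 640, 3240, 15696, 73920, …
ICs: h(0) = 2.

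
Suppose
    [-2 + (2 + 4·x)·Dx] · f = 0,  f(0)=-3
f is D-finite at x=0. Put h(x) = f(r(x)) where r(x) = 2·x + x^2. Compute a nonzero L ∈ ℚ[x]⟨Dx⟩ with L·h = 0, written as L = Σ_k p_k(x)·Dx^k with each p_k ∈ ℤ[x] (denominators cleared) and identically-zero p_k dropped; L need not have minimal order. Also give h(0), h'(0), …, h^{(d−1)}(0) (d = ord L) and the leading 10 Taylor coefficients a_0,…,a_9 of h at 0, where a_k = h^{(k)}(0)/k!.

L = (-2 - 2·x) + (1 + 4·x + 2·x^2)·Dx  (order 1).
h: a_k = -3, -6, 3, -6, 27/2, -33, 171/2, -231, 5151/8, -7353/4, …
ICs: h(0) = -3.

f: a_k = -3, -3, 3/2, -3/2, 15/8, -21/8, 63/16, -99/16, 1287/128, -2145/128, …
h₀=f(r): pull back L_f along r ⇒ L₀.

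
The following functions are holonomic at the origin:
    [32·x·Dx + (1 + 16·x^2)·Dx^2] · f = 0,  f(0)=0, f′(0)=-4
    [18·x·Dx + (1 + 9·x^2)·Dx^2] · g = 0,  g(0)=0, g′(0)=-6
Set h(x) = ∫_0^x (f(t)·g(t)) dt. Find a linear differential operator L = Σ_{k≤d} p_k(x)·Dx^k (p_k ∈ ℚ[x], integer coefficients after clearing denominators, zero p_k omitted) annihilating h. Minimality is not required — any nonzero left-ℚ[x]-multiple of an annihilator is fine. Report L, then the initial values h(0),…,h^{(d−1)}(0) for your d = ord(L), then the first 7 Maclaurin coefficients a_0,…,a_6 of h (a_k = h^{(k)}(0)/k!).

L = (-3456·x - 144000·x^3 - 1327104·x^5 + 4147200·x^7 + 71663616·x^9)·Dx^2 + (-100 - 11532·x^2 - 259200·x^4 - 1161216·x^6 + 14515200·x^8 + 107495424·x^10)·Dx^3 + (-200·x - 7880·x^3 - 86400·x^5 + 194112·x^7 + 8294400·x^9 + 35831808·x^11)·Dx^4 + (-1 - 50·x^2 - 769·x^4 + 110736·x^8 + 1036800·x^10 + 2985984·x^12)·Dx^5  (order 5).
h: a_k = 0, 0, 0, 8, 0, -40, 0, …
ICs: h(0) = 0, h′(0) = 0, h′′(0) = 0, h′′′(0) = 48, h′′′′(0) = 0.

f: a_k = 0, -4, 0, 64/3, 0, -1024/5, 0, …
g: a_k = 0, -6, 0, 18, 0, -486/5, 0, …
f·g: L₀ = L_f ⊗_s L_g, ord ≤ 2·2.
h=∫₀ˣh₀: take L = L₀·Dx.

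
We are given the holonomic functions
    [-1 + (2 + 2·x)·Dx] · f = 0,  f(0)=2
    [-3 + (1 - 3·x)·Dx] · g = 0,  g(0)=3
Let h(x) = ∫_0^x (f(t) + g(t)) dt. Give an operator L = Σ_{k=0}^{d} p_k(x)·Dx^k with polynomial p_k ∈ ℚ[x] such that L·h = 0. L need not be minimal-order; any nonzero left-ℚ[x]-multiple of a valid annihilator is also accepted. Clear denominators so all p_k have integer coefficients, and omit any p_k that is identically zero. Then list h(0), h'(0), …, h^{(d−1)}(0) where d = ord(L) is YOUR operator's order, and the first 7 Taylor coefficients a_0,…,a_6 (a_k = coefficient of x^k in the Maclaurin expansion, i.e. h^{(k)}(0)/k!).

f: a_k = 2, 1, -1/4, 1/8, -5/64, 7/128, -21/512, …
g: a_k = 3, 9, 27, 81, 243, 729, 2187, …
f+g: L₀ = lclm(L_f,L_g), ord ≤ 1+1.
Integrate: L := L₀·Dx.
L = (39 + 27·x)·Dx + (-73 - 138·x - 81·x^2)·Dx^2 + (10 - 2·x - 66·x^2 - 54·x^3)·Dx^3  (order 3).
h: a_k = 0, 5, 5, 107/12, 649/32, 15547/320, 93319/768, …
ICs: h(0) = 0, h′(0) = 5, h′′(0) = 10.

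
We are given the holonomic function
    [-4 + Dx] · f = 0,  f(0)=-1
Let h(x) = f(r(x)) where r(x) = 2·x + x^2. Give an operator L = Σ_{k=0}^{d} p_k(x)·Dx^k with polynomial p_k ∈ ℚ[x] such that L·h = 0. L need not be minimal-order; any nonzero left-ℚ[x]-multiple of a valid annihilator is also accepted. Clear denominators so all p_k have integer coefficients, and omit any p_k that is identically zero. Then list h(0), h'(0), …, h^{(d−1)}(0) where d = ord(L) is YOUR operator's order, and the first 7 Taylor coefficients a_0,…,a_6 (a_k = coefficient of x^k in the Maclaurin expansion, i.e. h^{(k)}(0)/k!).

L = (-8 - 8·x) + Dx  (order 1).
h: a_k = -1, -8, -36, -352/3, -920/3, -3392/5, -59104/45, …
ICs: h(0) = -1.

f: a_k = -1, -4, -8, -32/3, -32/3, -128/15, -256/45, …
Change of var in L_f (x↦r) gives L₀.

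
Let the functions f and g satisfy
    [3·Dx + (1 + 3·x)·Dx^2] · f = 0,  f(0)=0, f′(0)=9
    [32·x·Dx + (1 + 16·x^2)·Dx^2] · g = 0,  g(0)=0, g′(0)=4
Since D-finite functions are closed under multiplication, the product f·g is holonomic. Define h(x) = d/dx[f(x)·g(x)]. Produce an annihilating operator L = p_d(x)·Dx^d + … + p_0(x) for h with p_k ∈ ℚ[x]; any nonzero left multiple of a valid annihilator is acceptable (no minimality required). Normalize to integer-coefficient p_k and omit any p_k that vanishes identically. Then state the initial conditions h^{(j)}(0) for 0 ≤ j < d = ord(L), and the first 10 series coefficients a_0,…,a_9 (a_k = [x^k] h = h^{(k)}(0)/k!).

L = (15744 + 89280·x + 811008·x^2 + 5299200·x^3 + 13271040·x^4 + 17252352·x^5 + 21233664·x^7) + (4258 + 91200·x + 775488·x^2 + 4635648·x^3 + 18247680·x^4 + 41140224·x^5 + 46448640·x^6 + 21233664·x^7 + 74317824·x^8)·Dx + (492 + 12548·x + 131328·x^2 + 747968·x^3 + 3219456·x^4 + 10146816·x^5 + 21233664·x^6 + 24920064·x^7 + 21233664·x^8 + 42467328·x^9)·Dx^2 + (73 + 822·x + 6161·x^2 + 34944·x^3 + 151168·x^4 + 500736·x^5 + 1322496·x^6 + 2654208·x^7 + 3244032·x^8 + 3538944·x^9 + 5308416·x^10)·Dx^3  (order 3).
h: a_k = 0, 72, -162, -336, 225, 55512/5, -102438/5, -595872/5, 10767087/70, 82269944/35, …
ICs: h(0) = 0, h′(0) = 72, h′′(0) = -324.

f: a_k = 0, 9, -27/2, 27, -243/4, 729/5, -729/2, 6561/7, -19683/8, 6561, …
g: a_k = 0, 4, 0, -64/3, 0, 1024/5, 0, -16384/7, 0, 262144/9, …
Sym-product of L_f,L_g gives L₀ (≤ ord 4).
h=h₀': d/dx-closure on L₀ ⇒ L.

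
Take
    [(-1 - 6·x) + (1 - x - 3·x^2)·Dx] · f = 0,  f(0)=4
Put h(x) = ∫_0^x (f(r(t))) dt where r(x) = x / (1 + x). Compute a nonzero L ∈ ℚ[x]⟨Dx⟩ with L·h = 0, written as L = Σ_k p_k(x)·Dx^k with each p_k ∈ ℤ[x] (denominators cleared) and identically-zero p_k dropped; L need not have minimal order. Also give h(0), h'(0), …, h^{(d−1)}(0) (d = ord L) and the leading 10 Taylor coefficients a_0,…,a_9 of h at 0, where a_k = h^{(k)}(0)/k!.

L = (1 + 7·x)·Dx + (-1 - 2·x + 2·x^2 + 3·x^3)·Dx^2  (order 2).
h: a_k = 0, 4, 2, 4, 0, 36/5, -6, 144/7, -63/2, 76, …
ICs: h(0) = 0, h′(0) = 4.

f: a_k = 4, 4, 16, 28, 76, 160, 388, 868, 2032, 4636, …
Change of var in L_f (x↦r) gives L₀.
h=∫₀ˣh₀: take L = L₀·Dx.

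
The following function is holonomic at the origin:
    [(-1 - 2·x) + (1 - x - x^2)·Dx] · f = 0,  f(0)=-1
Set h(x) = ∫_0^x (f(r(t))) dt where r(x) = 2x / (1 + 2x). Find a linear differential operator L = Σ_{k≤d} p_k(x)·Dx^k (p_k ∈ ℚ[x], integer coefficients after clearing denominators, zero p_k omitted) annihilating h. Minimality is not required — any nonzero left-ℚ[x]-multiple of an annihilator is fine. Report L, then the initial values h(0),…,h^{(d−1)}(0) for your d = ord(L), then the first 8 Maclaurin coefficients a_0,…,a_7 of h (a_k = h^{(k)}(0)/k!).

L = (2 + 12·x)·Dx + (-1 - 4·x + 8·x^3)·Dx^2  (order 2).
h: a_k = 0, -1, -1, -4/3, 0, -16/5, 16/3, -128/7, …
ICs: h(0) = 0, h′(0) = -1.

f: a_k = -1, -1, -2, -3, -5, -8, -13, -21, …
f∘r: x↦r, Dx↦Dx/r' in L_f ⇒ L₀.
h=∫h₀ ⇒ L = L₀·Dx.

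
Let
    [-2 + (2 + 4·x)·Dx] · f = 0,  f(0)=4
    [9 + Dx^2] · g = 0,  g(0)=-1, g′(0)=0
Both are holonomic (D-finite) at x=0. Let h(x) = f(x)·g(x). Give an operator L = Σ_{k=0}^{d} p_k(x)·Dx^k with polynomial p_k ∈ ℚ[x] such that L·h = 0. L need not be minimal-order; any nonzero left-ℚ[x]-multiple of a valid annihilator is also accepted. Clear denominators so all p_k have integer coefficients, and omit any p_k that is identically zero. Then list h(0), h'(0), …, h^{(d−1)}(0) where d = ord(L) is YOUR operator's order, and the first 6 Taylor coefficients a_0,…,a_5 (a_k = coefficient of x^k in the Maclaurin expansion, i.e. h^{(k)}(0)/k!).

L = (12 + 36·x + 36·x^2) + (-2 - 4·x)·Dx + (1 + 4·x + 4·x^2)·Dx^2  (order 2).
h: a_k = -4, -4, 20, 16, -20, -8, …
ICs: h(0) = -4, h′(0) = -4.

f: a_k = 4, 4, -2, 2, -5/2, 7/2, …
g: a_k = -1, 0, 9/2, 0, -27/8, 0, …
Product ⇒ symmetric product L₀, ord ≤ 2.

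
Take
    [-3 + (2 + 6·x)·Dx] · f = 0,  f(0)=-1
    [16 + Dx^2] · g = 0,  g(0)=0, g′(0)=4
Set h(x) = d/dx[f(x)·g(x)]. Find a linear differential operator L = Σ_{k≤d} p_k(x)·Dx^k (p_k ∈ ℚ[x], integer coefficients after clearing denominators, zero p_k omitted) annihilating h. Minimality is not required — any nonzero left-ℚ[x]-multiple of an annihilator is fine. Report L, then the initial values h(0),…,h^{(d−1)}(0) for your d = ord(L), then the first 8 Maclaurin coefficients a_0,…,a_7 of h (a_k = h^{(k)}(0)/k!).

f: a_k = -1, -3/2, 9/8, -27/16, 405/128, -1701/256, 15309/1024, -72171/2048, …
g: a_k = 0, 4, 0, -32/3, 0, 128/15, 0, -1024/315, …
Sym-product of L_f,L_g gives L₀ (≤ ord 2).
Differentiate: ansatz ord ≤ ord L₀ ⇒ L.
L = (9613 + 83712·x + 273024·x^2 + 442368·x^3 + 331776·x^4) + (-444 - 5940·x - 20736·x^2 - 20736·x^3)·Dx + (364 + 3720·x + 14796·x^2 + 27648·x^3 + 20736·x^4)·Dx^2  (order 2).
h: a_k = -4, -12, 91/2, 37, -3781/96, -20523/160, 3137023/11520, -855943/1344, …
ICs: h(0) = -4, h′(0) = -12.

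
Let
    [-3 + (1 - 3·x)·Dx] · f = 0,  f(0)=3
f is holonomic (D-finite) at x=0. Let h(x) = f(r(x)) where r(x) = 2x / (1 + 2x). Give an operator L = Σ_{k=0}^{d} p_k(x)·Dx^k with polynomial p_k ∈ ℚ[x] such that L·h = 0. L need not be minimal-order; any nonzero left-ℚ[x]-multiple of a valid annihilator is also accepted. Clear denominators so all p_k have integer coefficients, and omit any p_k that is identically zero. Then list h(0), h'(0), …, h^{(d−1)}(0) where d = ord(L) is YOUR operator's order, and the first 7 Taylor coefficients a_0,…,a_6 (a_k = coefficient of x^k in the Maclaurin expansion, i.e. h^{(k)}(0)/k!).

L = 6 + (-1 + 2·x + 8·x^2)·Dx  (order 1).
h: a_k = 3, 18, 72, 288, 1152, 4608, 18432, …
ICs: h(0) = 3.

f: a_k = 3, 9, 27, 81, 243, 729, 2187, …
Substitute x→r, Dx→(1/r')Dx; clear ⇒ L₀.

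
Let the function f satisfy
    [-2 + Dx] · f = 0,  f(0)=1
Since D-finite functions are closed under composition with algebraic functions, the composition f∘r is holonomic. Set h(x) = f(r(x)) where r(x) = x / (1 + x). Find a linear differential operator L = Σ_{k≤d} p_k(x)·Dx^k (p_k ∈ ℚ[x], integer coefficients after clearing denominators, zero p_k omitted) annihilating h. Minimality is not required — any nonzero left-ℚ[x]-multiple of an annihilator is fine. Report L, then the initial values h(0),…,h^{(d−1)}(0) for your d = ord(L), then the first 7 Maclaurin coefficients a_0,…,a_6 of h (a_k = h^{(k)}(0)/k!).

L = -2 + (1 + 2·x + x^2)·Dx  (order 1).
h: a_k = 1, 2, 0, -2/3, 2/3, -2/5, 4/45, …
ICs: h(0) = 1.

f: a_k = 1, 2, 2, 4/3, 2/3, 4/15, 4/45, …
f∘r: x↦r, Dx↦Dx/r' in L_f ⇒ L₀.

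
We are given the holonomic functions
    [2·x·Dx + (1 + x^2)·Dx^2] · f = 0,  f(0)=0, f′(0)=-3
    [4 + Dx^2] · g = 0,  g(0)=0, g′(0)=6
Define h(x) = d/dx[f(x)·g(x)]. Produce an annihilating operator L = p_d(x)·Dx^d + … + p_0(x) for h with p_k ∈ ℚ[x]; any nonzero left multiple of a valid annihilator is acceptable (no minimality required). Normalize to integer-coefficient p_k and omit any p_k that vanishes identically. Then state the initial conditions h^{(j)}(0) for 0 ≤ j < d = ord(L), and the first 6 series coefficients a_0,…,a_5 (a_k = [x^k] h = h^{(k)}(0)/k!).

L = (512 + 1824·x^2 + 2768·x^4 + 1920·x^6 + 912·x^8 + 320·x^10 + 64·x^12) + (248·x + 944·x^3 + 1240·x^5 + 800·x^7 + 320·x^9 + 64·x^11)·Dx + (168 + 652·x^2 + 1080·x^4 + 892·x^6 + 488·x^8 + 176·x^10 + 32·x^12)·Dx^2 + (62·x + 236·x^3 + 310·x^5 + 200·x^7 + 80·x^9 + 16·x^11)·Dx^3 + (10 + 49·x^2 + 97·x^4 + 103·x^6 + 65·x^8 + 24·x^10 + 4·x^12)·Dx^4  (order 4).
h: a_k = 0, -36, 0, 72, 0, -60, …
ICs: h(0) = 0, h′(0) = -36, h′′(0) = 0, h′′′(0) = 432.

f: a_k = 0, -3, 0, 1, 0, -3/5, …
g: a_k = 0, 6, 0, -4, 0, 4/5, …
Product ⇒ symmetric product L₀, ord ≤ 4.
h₀' ⇒ L via d/dx closure of L₀.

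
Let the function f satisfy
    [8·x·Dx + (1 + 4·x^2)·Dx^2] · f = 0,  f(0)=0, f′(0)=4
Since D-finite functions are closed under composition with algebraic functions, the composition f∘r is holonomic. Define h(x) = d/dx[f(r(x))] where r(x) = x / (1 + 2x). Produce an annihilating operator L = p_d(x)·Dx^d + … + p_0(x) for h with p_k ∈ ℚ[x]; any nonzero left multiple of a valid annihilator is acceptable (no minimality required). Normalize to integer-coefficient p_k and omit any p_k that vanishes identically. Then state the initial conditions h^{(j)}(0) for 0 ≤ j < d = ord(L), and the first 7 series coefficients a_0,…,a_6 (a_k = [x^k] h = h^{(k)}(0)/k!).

f: a_k = 0, 4, 0, -16/3, 0, 64/5, 0, …
L₀ from L_f via x↦r, Dx↦r'^{-1}Dx.
h=h₀': d/dx-closure on L₀ ⇒ L.
L = (4 + 16·x) + (1 + 4·x + 8·x^2)·Dx  (order 1).
h: a_k = 4, -16, 32, 0, -256, 1024, -2048, …
ICs: h(0) = 4.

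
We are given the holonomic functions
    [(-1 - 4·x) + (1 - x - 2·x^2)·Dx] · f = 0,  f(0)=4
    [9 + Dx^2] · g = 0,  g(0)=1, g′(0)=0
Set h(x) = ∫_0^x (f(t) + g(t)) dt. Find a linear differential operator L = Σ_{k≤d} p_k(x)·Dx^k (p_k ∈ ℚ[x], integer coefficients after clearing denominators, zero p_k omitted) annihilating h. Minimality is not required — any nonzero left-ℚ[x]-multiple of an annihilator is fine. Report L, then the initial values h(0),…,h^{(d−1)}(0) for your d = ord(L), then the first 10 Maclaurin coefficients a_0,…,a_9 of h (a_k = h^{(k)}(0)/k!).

L = (117 + 486·x + 135·x^2 + 360·x^3 + 540·x^4 + 432·x^5)·Dx + (-45 + 63·x + 81·x^2 - 153·x^3 - 18·x^4 + 324·x^5 + 216·x^6)·Dx^2 + (13 + 54·x + 15·x^2 + 40·x^3 + 60·x^4 + 48·x^5)·Dx^3 + (-5 + 7·x + 9·x^2 - 17·x^3 - 2·x^4 + 36·x^5 + 24·x^6)·Dx^4  (order 4).
h: a_k = 0, 5, 2, 5/2, 5, 379/40, 14, 13679/560, 85/2, 340561/4480, …
ICs: h(0) = 0, h′(0) = 5, h′′(0) = 4, h′′′(0) = 15.

f: a_k = 4, 4, 12, 20, 44, 84, 172, 340, 684, 1364, …
g: a_k = 1, 0, -9/2, 0, 27/8, 0, -81/80, 0, 729/4480, 0, …
L₀ := lclm(L_f,L_g); ord L₀ ≤ 1+2.
h=∫h₀ ⇒ L = L₀·Dx.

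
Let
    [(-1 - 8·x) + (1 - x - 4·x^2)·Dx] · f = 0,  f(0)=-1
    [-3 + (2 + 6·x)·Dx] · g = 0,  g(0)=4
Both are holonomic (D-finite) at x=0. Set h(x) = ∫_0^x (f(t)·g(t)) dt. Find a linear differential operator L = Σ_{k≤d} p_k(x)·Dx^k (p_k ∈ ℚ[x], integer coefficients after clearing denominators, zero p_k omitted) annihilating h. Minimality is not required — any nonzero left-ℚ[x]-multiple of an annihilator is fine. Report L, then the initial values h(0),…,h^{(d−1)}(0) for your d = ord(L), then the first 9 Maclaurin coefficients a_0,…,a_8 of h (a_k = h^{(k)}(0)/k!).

L = (5 + 19·x + 36·x^2)·Dx + (-2 - 4·x + 14·x^2 + 24·x^3)·Dx^2  (order 2).
h: a_k = 0, -4, -5, -43/6, -273/16, -4531/160, -28235/384, -242623/1792, -1460937/4096, …
ICs: h(0) = 0, h′(0) = -4.

f: a_k = -1, -1, -5, -9, -29, -65, -181, -441, -1165, …
g: a_k = 4, 6, -9/2, 27/4, -405/32, 1701/64, -15309/256, 72171/512, -2814669/8192, …
L₀ := L_f ⊗_s L_g (sym. prod.), ord ≤ 1.
Integrate: L := L₀·Dx.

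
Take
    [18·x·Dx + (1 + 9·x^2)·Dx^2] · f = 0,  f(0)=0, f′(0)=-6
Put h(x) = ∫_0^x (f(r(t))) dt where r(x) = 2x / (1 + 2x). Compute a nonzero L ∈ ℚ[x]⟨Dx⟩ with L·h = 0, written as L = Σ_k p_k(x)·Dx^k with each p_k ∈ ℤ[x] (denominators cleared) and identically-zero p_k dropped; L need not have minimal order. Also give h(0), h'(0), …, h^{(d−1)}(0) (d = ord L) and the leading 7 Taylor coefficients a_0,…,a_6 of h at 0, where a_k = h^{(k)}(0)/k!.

f: a_k = 0, -6, 0, 18, 0, -486/5, 0, …
Change of var in L_f (x↦r) gives L₀.
h=∫₀ˣh₀: take L = L₀·Dx.
L = (4 + 80·x)·Dx^2 + (1 + 4·x + 40·x^2)·Dx^3  (order 3).
h: a_k = 0, 0, -6, 8, 24, -768/5, 128/5, …
ICs: h(0) = 0, h′(0) = 0, h′′(0) = -12.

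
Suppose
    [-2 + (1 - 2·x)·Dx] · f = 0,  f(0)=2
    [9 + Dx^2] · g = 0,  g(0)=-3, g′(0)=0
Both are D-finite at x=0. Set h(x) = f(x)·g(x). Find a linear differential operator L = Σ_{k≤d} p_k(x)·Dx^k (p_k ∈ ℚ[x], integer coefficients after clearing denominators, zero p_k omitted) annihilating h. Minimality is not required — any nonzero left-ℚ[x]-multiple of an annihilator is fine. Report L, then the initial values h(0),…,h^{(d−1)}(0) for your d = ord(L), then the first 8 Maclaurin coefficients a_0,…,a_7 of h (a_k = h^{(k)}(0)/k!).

f: a_k = 2, 4, 8, 16, 32, 64, 128, 256, …
g: a_k = -3, 0, 27/2, 0, -81/8, 0, 243/80, 0, …
L₀ := L_f ⊗_s L_g (sym. prod.), ord ≤ 2.
L = (-9 + 18·x) + 4·Dx + (-1 + 2·x)·Dx^2  (order 2).
h: a_k = -6, -12, 3, 6, -33/4, -33/2, -1077/40, -1077/20, …
ICs: h(0) = -6, h′(0) = -12.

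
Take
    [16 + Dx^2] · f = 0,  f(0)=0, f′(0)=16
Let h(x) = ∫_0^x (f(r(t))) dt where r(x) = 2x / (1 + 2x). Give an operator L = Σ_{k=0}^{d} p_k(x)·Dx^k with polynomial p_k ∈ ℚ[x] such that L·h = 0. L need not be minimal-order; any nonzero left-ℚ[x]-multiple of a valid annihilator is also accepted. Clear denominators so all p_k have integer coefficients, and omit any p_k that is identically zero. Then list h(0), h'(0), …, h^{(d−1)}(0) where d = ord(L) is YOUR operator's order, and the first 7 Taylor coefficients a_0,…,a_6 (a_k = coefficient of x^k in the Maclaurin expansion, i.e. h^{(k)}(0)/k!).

f: a_k = 0, 16, 0, -128/3, 0, 512/15, 0, …
L₀ from L_f via x↦r, Dx↦r'^{-1}Dx.
h=∫h₀ ⇒ L = L₀·Dx.
L = 64·Dx + (4 + 24·x + 48·x^2 + 32·x^3)·Dx^2 + (1 + 8·x + 24·x^2 + 32·x^3 + 16·x^4)·Dx^3  (order 3).
h: a_k = 0, 0, 16, -64/3, -160/3, 1792/5, -49408/45, …
ICs: h(0) = 0, h′(0) = 0, h′′(0) = 32.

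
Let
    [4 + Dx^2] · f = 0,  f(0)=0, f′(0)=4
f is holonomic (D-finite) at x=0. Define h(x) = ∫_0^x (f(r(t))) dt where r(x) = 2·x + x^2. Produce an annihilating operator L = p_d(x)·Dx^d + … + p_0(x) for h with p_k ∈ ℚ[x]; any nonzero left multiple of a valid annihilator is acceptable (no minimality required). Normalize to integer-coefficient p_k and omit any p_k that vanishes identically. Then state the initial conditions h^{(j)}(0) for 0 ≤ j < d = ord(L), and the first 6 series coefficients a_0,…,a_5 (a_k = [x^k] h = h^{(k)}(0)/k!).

f: a_k = 0, 4, 0, -8/3, 0, 8/15, …
Change of var in L_f (x↦r) gives L₀.
Integrate: L := L₀·Dx.
L = (16 + 48·x + 48·x^2 + 16·x^3)·Dx - Dx^2 + (1 + x)·Dx^3  (order 3).
h: a_k = 0, 0, 4, 4/3, -16/3, -32/5, …
ICs: h(0) = 0, h′(0) = 0, h′′(0) = 8.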